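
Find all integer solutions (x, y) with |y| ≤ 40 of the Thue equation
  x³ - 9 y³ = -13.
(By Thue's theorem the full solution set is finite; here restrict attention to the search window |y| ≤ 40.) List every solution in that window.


The equation is x³ - 9y³ = -13. For fixed y, x³ = 9·y³ − 13, so a solution requires the RHS to be a perfect cube.
Strategy: iterate y from -40 to 40, compute RHS = 9·y³ − 13, and check whether it is a (positive or negative) perfect cube.
Check small values of y:
  y = 0: RHS = -13 is not a perfect cube.
  y = 1: RHS = -4 is not a perfect cube.
  y = -1: RHS = -22 is not a perfect cube.
  y = 2: RHS = 59 is not a perfect cube.
  y = -2: RHS = -85 is not a perfect cube.
  y = 3: RHS = 230 is not a perfect cube.
  y = -3: RHS = -256 is not a perfect cube.
Continuing the search up to |y| = 40 finds no solutions either.
No (x, y) in the scanned range satisfies the equation.

No integer solutions with |y| ≤ 40.


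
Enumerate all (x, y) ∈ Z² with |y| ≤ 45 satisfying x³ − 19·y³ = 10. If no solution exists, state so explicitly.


The equation is x³ - 19y³ = 10. For fixed y, x³ = 19·y³ + 10, so a solution requires the RHS to be a perfect cube.
Strategy: iterate y from -45 to 45, compute RHS = 19·y³ + 10, and check whether it is a (positive or negative) perfect cube.
Check small values of y:
  y = 0: RHS = 10 is not a perfect cube.
  y = 1: RHS = 29 is not a perfect cube.
  y = -1: RHS = -9 is not a perfect cube.
  y = 2: RHS = 162 is not a perfect cube.
  y = -2: RHS = -142 is not a perfect cube.
  y = 3: RHS = 523 is not a perfect cube.
  y = -3: RHS = -503 is not a perfect cube.
Continuing the search up to |y| = 45 finds no solutions either.
No (x, y) in the scanned range satisfies the equation.

No integer solutions with |y| ≤ 45.


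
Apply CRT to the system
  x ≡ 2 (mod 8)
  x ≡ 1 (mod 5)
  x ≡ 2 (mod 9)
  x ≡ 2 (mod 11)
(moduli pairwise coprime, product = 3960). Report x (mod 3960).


Product of moduli M = 8 · 5 · 9 · 11 = 3960.
Merge one congruence at a time:
  Start: x ≡ 2 (mod 8).
  Combine with x ≡ 1 (mod 5); new modulus lcm = 40.
    Write x = 2 + 8·t and substitute into x ≡ 1 (mod 5): 8·t ≡ 1 − 2 = -1 (mod 5).
    Reduce coefficients mod 5: 3·t ≡ 4 (mod 5).
    The inverse of 3 mod 5 is 2 (since 3·2 = 6 = 1·5 + 1), so t ≡ 2·4 = 8 ≡ 3 (mod 5).
    Then x = 2 + 8·3 = 26, valid modulo lcm(8, 5) = 40: x ≡ 26 (mod 40).
  Combine with x ≡ 2 (mod 9); new modulus lcm = 360.
    Write x = 26 + 40·t and substitute into x ≡ 2 (mod 9): 40·t ≡ 2 − 26 = -24 (mod 9).
    Reduce coefficients mod 9: 4·t ≡ 3 (mod 9).
    The inverse of 4 mod 9 is 7 (since 4·7 = 28 = 3·9 + 1), so t ≡ 7·3 = 21 ≡ 3 (mod 9).
    Then x = 26 + 40·3 = 146, valid modulo lcm(40, 9) = 360: x ≡ 146 (mod 360).
  Combine with x ≡ 2 (mod 11); new modulus lcm = 3960.
    Write x = 146 + 360·t and substitute into x ≡ 2 (mod 11): 360·t ≡ 2 − 146 = -144 (mod 11).
    Reduce coefficients mod 11: 8·t ≡ 10 (mod 11).
    The inverse of 8 mod 11 is 7 (since 8·7 = 56 = 5·11 + 1), so t ≡ 7·10 = 70 ≡ 4 (mod 11).
    Then x = 146 + 360·4 = 1586, valid modulo lcm(360, 11) = 3960: x ≡ 1586 (mod 3960).
Verify against each original: 1586 mod 8 = 2, 1586 mod 5 = 1, 1586 mod 9 = 2, 1586 mod 11 = 2.

x ≡ 1586 (mod 3960).


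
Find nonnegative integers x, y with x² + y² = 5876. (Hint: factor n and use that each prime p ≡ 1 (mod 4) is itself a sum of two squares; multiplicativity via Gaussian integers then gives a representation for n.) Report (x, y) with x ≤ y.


Step 1: Factor n = 5876 = 2^2 · 13 · 113.
Step 2: Check the mod-4 condition on each prime factor: 2 = 2 (special); 13 ≡ 1 (mod 4), exponent 1; 113 ≡ 1 (mod 4), exponent 1.
All primes ≡ 3 (mod 4) appear to even exponent (or don't appear), so by the two-squares theorem n IS expressible as a sum of two squares.
Step 3: Build a representation. Group n = k² · m with k = 2 and m = 13 · 113 = 1469 (a product of primes ≡ 1 (mod 4)); a representation of m scales to one of n via (k·x)² + (k·y)² = k²(x² + y²). Each prime p ≡ 1 (mod 4) is itself a sum of two squares; find a² by testing p − a² for a perfect square:
  13: 13 − 1² = 12, 13 − 2² = 9 = 3² ⇒ 13 = 2² + 3².
  113: 113 − 1² = 112, 113 − 2² = 109, 113 − 3² = 104, 113 − 4² = 97, 113 − 5² = 88, 113 − 6² = 77, 113 − 7² = 64 = 8² ⇒ 113 = 7² + 8².
  Combine using the Brahmagupta–Fibonacci identity (a² + b²)(c² + d²) = (ac − bd)² + (ad + bc)² = (ac + bd)² + (ad − bc)²:
  13 · 113 = 1469: from (2² + 3²)(7² + 8²), take (2·7 − 3·8, 2·8 + 3·7) = (14 − 24, 16 + 21) = (-10, 37); dropping signs (only squares matter) gives (10, 37); check 10² + 37² = 100 + 1369 = 1469 ✓.
  Scale by k = 2: (2·10, 2·37) = (20, 74).
Step 4: Order so x ≤ y and verify: 20² + 74² = 400 + 5476 = 5876 = n. ✓

n = 5876 = 20² + 74² (one valid representation with x ≤ y).


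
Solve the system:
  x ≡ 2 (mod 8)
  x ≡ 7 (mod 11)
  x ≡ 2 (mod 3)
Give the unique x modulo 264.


Moduli 8, 11, 3 are pairwise coprime; by CRT there is a unique solution modulo M = 8 · 11 · 3 = 264.
Solve pairwise, accumulating the modulus:
  Start with x ≡ 2 (mod 8).
  Combine with x ≡ 7 (mod 11): since gcd(8, 11) = 1, we get a unique residue mod 88.
    Write x = 2 + 8·t and substitute into x ≡ 7 (mod 11): 8·t ≡ 7 − 2 = 5 (mod 11).
    The inverse of 8 mod 11 is 7 (since 8·7 = 56 = 5·11 + 1), so t ≡ 7·5 = 35 ≡ 2 (mod 11).
    Then x = 2 + 8·2 = 18, valid modulo lcm(8, 11) = 88: x ≡ 18 (mod 88).
  Combine with x ≡ 2 (mod 3): since gcd(88, 3) = 1, we get a unique residue mod 264.
    Write x = 18 + 88·t and substitute into x ≡ 2 (mod 3): 88·t ≡ 2 − 18 = -16 (mod 3).
    Reduce coefficients mod 3: 1·t ≡ 2 (mod 3).
    So t ≡ 2 (mod 3).
    Then x = 18 + 88·2 = 194, valid modulo lcm(88, 3) = 264: x ≡ 194 (mod 264).
Verify: 194 mod 8 = 2 ✓, 194 mod 11 = 7 ✓, 194 mod 3 = 2 ✓.

x ≡ 194 (mod 264).


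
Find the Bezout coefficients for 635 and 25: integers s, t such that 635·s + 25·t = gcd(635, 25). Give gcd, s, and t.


Euclidean algorithm on (635, 25) — divide until remainder is 0:
  635 = 25 · 25 + 10
  25 = 2 · 10 + 5
  10 = 2 · 5 + 0
gcd(635, 25) = 5.
Track Bezout coefficients alongside the remainders: start with r₀ = 635 = a·1 + b·0 (s = 1, t = 0) and r₁ = 25 = a·0 + b·1 (s = 0, t = 1); each new remainder r_{k+1} = r_{k-1} − q_k·r_k inherits s_{k+1} = s_{k-1} − q_k·s_k, t_{k+1} = t_{k-1} − q_k·t_k, so r_k = a·s_k + b·t_k at every step:
  q = 25: r = 10, s = 1 − 25·0 = 1, t = 0 − 25·1 = -25  (check: 635·1 + 25·(-25) = 10)
  q = 2: r = 5, s = 0 − 2·1 = -2, t = 1 − 2·(-25) = 51  (check: 635·(-2) + 25·51 = 5)
The row with r = 5 (the gcd) gives the Bezout coefficients s = -2, t = 51.
Result: 635 · (-2) + 25 · (51) = 5.

gcd(635, 25) = 5; s = -2, t = 51 (check: 635·(-2) + 25·51 = 5).


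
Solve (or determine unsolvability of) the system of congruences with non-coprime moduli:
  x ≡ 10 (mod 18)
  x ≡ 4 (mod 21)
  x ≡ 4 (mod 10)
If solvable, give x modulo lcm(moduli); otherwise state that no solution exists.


Moduli 18, 21, 10 are not pairwise coprime, so CRT works modulo lcm(m_i) when all pairwise compatibility conditions hold.
Pairwise compatibility: gcd(m_i, m_j) must divide a_i - a_j for every pair.
Merge one congruence at a time:
  Start: x ≡ 10 (mod 18).
  Combine with x ≡ 4 (mod 21): gcd(18, 21) = 3; 4 - 10 = -6, which IS divisible by 3, so compatible.
    Write x = 10 + 18·t and substitute into x ≡ 4 (mod 21): 18·t ≡ 4 − 10 = -6 (mod 21).
    Divide the congruence (and modulus) by g = 3: 6·t ≡ -2 (mod 7).
    Reduce coefficients mod 7: 6·t ≡ 5 (mod 7).
    The inverse of 6 mod 7 is 6 (since 6·6 = 36 = 5·7 + 1), so t ≡ 6·5 = 30 ≡ 2 (mod 7).
    Then x = 10 + 18·2 = 46, valid modulo lcm(18, 21) = 126: x ≡ 46 (mod 126).
  Combine with x ≡ 4 (mod 10): gcd(126, 10) = 2; 4 - 46 = -42, which IS divisible by 2, so compatible.
    Write x = 46 + 126·t and substitute into x ≡ 4 (mod 10): 126·t ≡ 4 − 46 = -42 (mod 10).
    Divide the congruence (and modulus) by g = 2: 63·t ≡ -21 (mod 5).
    Reduce coefficients mod 5: 3·t ≡ 4 (mod 5).
    The inverse of 3 mod 5 is 2 (since 3·2 = 6 = 1·5 + 1), so t ≡ 2·4 = 8 ≡ 3 (mod 5).
    Then x = 46 + 126·3 = 424, valid modulo lcm(126, 10) = 630: x ≡ 424 (mod 630).
Verify: 424 mod 18 = 10, 424 mod 21 = 4, 424 mod 10 = 4.

x ≡ 424 (mod 630).


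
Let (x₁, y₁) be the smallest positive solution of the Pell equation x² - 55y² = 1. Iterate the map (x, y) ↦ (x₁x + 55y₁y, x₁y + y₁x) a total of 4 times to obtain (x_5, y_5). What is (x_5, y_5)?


Step 1: Find the fundamental solution (x₁, y₁) of x² - 55y² = 1.
  Expand √55 as a continued fraction. a₀ = ⌊√55⌋ = 7; iterate m_{k+1} = d_k·a_k − m_k, d_{k+1} = (55 − m_{k+1}²)/d_k, a_{k+1} = ⌊(a₀ + m_{k+1})/d_{k+1}⌋ (starting m₀ = 0, d₀ = 1), with convergents p_k = a_k·p_{k-1} + p_{k-2}, q_k = a_k·q_{k-1} + q_{k-2} (p₋₁ = 1, q₋₁ = 0):
  k = 0: a₀ = 7; p₀/q₀ = 7/1; p₀² − 55·q₀² = 49 − 55 = -6.
  k = 1: m = 7, d = 6, a = ⌊(7 + 7)/6⌋ = 2; p/q = (2·7 + 1)/(2·1 + 0) = 15/2; p² − 55·q² = 225 − 220 = 5.
  k = 2: m = 5, d = 5, a = ⌊(7 + 5)/5⌋ = 2; p/q = (2·15 + 7)/(2·2 + 1) = 37/5; p² − 55·q² = 1369 − 1375 = -6.
  k = 3: m = 5, d = 6, a = ⌊(7 + 5)/6⌋ = 2; p/q = (2·37 + 15)/(2·5 + 2) = 89/12; p² − 55·q² = 7921 − 7920 = 1.
  The first convergent with p² − 55·q² = 1 gives the fundamental solution (x₁, y₁) = (89, 12).
Step 2: Apply the recurrence (x_{n+1}, y_{n+1}) = (x₁x_n + 55y₁y_n, x₁y_n + y₁x_n) repeatedly.
  From (x_1, y_1) = (89, 12): x_2 = 89·89 + 55·12·12 = 15841; y_2 = 89·12 + 12·89 = 2136.
  From (x_2, y_2) = (15841, 2136): x_3 = 89·15841 + 55·12·2136 = 2819609; y_3 = 89·2136 + 12·15841 = 380196.
  From (x_3, y_3) = (2819609, 380196): x_4 = 89·2819609 + 55·12·380196 = 501874561; y_4 = 89·380196 + 12·2819609 = 67672752.
  From (x_4, y_4) = (501874561, 67672752): x_5 = 89·501874561 + 55·12·67672752 = 89330852249; y_5 = 89·67672752 + 12·501874561 = 12045369660.
Step 3: Verify x_5² - 55·y_5² = 7980001163532668358001 - 7980001163532668358000 = 1 (should be 1). ✓

(x_1, y_1) = (89, 12); (x_5, y_5) = (89330852249, 12045369660).


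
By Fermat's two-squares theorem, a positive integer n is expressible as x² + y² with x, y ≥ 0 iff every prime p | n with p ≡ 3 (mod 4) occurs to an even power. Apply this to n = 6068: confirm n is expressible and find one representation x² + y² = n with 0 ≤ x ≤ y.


Step 1: Factor n = 6068 = 2^2 · 37 · 41.
Step 2: Check the mod-4 condition on each prime factor: 2 = 2 (special); 37 ≡ 1 (mod 4), exponent 1; 41 ≡ 1 (mod 4), exponent 1.
All primes ≡ 3 (mod 4) appear to even exponent (or don't appear), so by the two-squares theorem n IS expressible as a sum of two squares.
Step 3: Build a representation. Group n = k² · m with k = 2 and m = 37 · 41 = 1517 (a product of primes ≡ 1 (mod 4)); a representation of m scales to one of n via (k·x)² + (k·y)² = k²(x² + y²). Each prime p ≡ 1 (mod 4) is itself a sum of two squares; find a² by testing p − a² for a perfect square:
  37: 37 − 1² = 36 = 6² ⇒ 37 = 1² + 6².
  41: 41 − 1² = 40, 41 − 2² = 37, 41 − 3² = 32, 41 − 4² = 25 = 5² ⇒ 41 = 4² + 5².
  Combine using the Brahmagupta–Fibonacci identity (a² + b²)(c² + d²) = (ac − bd)² + (ad + bc)² = (ac + bd)² + (ad − bc)²:
  37 · 41 = 1517: from (1² + 6²)(4² + 5²), take (1·4 − 6·5, 1·5 + 6·4) = (4 − 30, 5 + 24) = (-26, 29); dropping signs (only squares matter) gives (26, 29); check 26² + 29² = 676 + 841 = 1517 ✓.
  Scale by k = 2: (2·26, 2·29) = (52, 58).
Step 4: Order so x ≤ y and verify: 52² + 58² = 2704 + 3364 = 6068 = n. ✓

n = 6068 = 52² + 58² (one valid representation with x ≤ y).


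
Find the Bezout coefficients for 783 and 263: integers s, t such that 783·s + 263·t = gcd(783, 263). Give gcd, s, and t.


Euclidean algorithm on (783, 263) — divide until remainder is 0:
  783 = 2 · 263 + 257
  263 = 1 · 257 + 6
  257 = 42 · 6 + 5
  6 = 1 · 5 + 1
  5 = 5 · 1 + 0
gcd(783, 263) = 1.
Track Bezout coefficients alongside the remainders: start with r₀ = 783 = a·1 + b·0 (s = 1, t = 0) and r₁ = 263 = a·0 + b·1 (s = 0, t = 1); each new remainder r_{k+1} = r_{k-1} − q_k·r_k inherits s_{k+1} = s_{k-1} − q_k·s_k, t_{k+1} = t_{k-1} − q_k·t_k, so r_k = a·s_k + b·t_k at every step:
  q = 2: r = 257, s = 1 − 2·0 = 1, t = 0 − 2·1 = -2  (check: 783·1 + 263·(-2) = 257)
  q = 1: r = 6, s = 0 − 1·1 = -1, t = 1 − 1·(-2) = 3  (check: 783·(-1) + 263·3 = 6)
  q = 42: r = 5, s = 1 − 42·(-1) = 43, t = -2 − 42·3 = -128  (check: 783·43 + 263·(-128) = 5)
  q = 1: r = 1, s = -1 − 1·43 = -44, t = 3 − 1·(-128) = 131  (check: 783·(-44) + 263·131 = 1)
The row with r = 1 (the gcd) gives the Bezout coefficients s = -44, t = 131.
Result: 783 · (-44) + 263 · (131) = 1.

gcd(783, 263) = 1; s = -44, t = 131 (check: 783·(-44) + 263·131 = 1).


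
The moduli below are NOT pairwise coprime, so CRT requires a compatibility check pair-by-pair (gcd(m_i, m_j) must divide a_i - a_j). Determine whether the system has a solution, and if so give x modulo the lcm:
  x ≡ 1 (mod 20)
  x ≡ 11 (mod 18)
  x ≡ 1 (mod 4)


Moduli 20, 18, 4 are not pairwise coprime, so CRT works modulo lcm(m_i) when all pairwise compatibility conditions hold.
Pairwise compatibility: gcd(m_i, m_j) must divide a_i - a_j for every pair.
Merge one congruence at a time:
  Start: x ≡ 1 (mod 20).
  Combine with x ≡ 11 (mod 18): gcd(20, 18) = 2; 11 - 1 = 10, which IS divisible by 2, so compatible.
    Write x = 1 + 20·t and substitute into x ≡ 11 (mod 18): 20·t ≡ 11 − 1 = 10 (mod 18).
    Divide the congruence (and modulus) by g = 2: 10·t ≡ 5 (mod 9).
    Reduce coefficients mod 9: 1·t ≡ 5 (mod 9).
    So t ≡ 5 (mod 9).
    Then x = 1 + 20·5 = 101, valid modulo lcm(20, 18) = 180: x ≡ 101 (mod 180).
  Combine with x ≡ 1 (mod 4): gcd(180, 4) = 4; 1 - 101 = -100, which IS divisible by 4, so compatible.
    Write x = 101 + 180·t and substitute into x ≡ 1 (mod 4): 180·t ≡ 1 − 101 = -100 (mod 4).
    Divide the congruence (and modulus) by g = 4: 45·t ≡ -25 (mod 1).
    Modulo 1 every t works; take t = 0.
    Then x = 101 + 180·0 = 101, valid modulo lcm(180, 4) = 180: x ≡ 101 (mod 180).
Verify: 101 mod 20 = 1, 101 mod 18 = 11, 101 mod 4 = 1.

x ≡ 101 (mod 180).


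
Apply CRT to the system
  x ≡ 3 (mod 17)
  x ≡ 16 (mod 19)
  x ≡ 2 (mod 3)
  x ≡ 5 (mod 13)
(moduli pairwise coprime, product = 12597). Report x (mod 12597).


Product of moduli M = 17 · 19 · 3 · 13 = 12597.
Merge one congruence at a time:
  Start: x ≡ 3 (mod 17).
  Combine with x ≡ 16 (mod 19); new modulus lcm = 323.
    Write x = 3 + 17·t and substitute into x ≡ 16 (mod 19): 17·t ≡ 16 − 3 = 13 (mod 19).
    The inverse of 17 mod 19 is 9 (since 17·9 = 153 = 8·19 + 1), so t ≡ 9·13 = 117 ≡ 3 (mod 19).
    Then x = 3 + 17·3 = 54, valid modulo lcm(17, 19) = 323: x ≡ 54 (mod 323).
  Combine with x ≡ 2 (mod 3); new modulus lcm = 969.
    Write x = 54 + 323·t and substitute into x ≡ 2 (mod 3): 323·t ≡ 2 − 54 = -52 (mod 3).
    Reduce coefficients mod 3: 2·t ≡ 2 (mod 3).
    The inverse of 2 mod 3 is 2 (since 2·2 = 4 = 1·3 + 1), so t ≡ 2·2 = 4 ≡ 1 (mod 3).
    Then x = 54 + 323·1 = 377, valid modulo lcm(323, 3) = 969: x ≡ 377 (mod 969).
  Combine with x ≡ 5 (mod 13); new modulus lcm = 12597.
    Write x = 377 + 969·t and substitute into x ≡ 5 (mod 13): 969·t ≡ 5 − 377 = -372 (mod 13).
    Reduce coefficients mod 13: 7·t ≡ 5 (mod 13).
    The inverse of 7 mod 13 is 2 (since 7·2 = 14 = 1·13 + 1), so t ≡ 2·5 = 10 ≡ 10 (mod 13).
    Then x = 377 + 969·10 = 10067, valid modulo lcm(969, 13) = 12597: x ≡ 10067 (mod 12597).
Verify against each original: 10067 mod 17 = 3, 10067 mod 19 = 16, 10067 mod 3 = 2, 10067 mod 13 = 5.

x ≡ 10067 (mod 12597).


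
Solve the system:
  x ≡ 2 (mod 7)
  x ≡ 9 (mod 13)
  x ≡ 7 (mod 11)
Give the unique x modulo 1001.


Moduli 7, 13, 11 are pairwise coprime; by CRT there is a unique solution modulo M = 7 · 13 · 11 = 1001.
Solve pairwise, accumulating the modulus:
  Start with x ≡ 2 (mod 7).
  Combine with x ≡ 9 (mod 13): since gcd(7, 13) = 1, we get a unique residue mod 91.
    Write x = 2 + 7·t and substitute into x ≡ 9 (mod 13): 7·t ≡ 9 − 2 = 7 (mod 13).
    The inverse of 7 mod 13 is 2 (since 7·2 = 14 = 1·13 + 1), so t ≡ 2·7 = 14 ≡ 1 (mod 13).
    Then x = 2 + 7·1 = 9, valid modulo lcm(7, 13) = 91: x ≡ 9 (mod 91).
  Combine with x ≡ 7 (mod 11): since gcd(91, 11) = 1, we get a unique residue mod 1001.
    Write x = 9 + 91·t and substitute into x ≡ 7 (mod 11): 91·t ≡ 7 − 9 = -2 (mod 11).
    Reduce coefficients mod 11: 3·t ≡ 9 (mod 11).
    The inverse of 3 mod 11 is 4 (since 3·4 = 12 = 1·11 + 1), so t ≡ 4·9 = 36 ≡ 3 (mod 11).
    Then x = 9 + 91·3 = 282, valid modulo lcm(91, 11) = 1001: x ≡ 282 (mod 1001).
Verify: 282 mod 7 = 2 ✓, 282 mod 13 = 9 ✓, 282 mod 11 = 7 ✓.

x ≡ 282 (mod 1001).


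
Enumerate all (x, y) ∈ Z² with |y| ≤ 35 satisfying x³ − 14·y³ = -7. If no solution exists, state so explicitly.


The equation is x³ - 14y³ = -7. For fixed y, x³ = 14·y³ − 7, so a solution requires the RHS to be a perfect cube.
Strategy: iterate y from -35 to 35, compute RHS = 14·y³ − 7, and check whether it is a (positive or negative) perfect cube.
Check small values of y:
  y = 0: RHS = -7 is not a perfect cube.
  y = 1: RHS = 7 is not a perfect cube.
  y = -1: RHS = -21 is not a perfect cube.
  y = 2: RHS = 105 is not a perfect cube.
  y = -2: RHS = -119 is not a perfect cube.
  y = 3: RHS = 371 is not a perfect cube.
  y = -3: RHS = -385 is not a perfect cube.
Continuing the search up to |y| = 35 finds no solutions either.
No (x, y) in the scanned range satisfies the equation.

No integer solutions with |y| ≤ 35.


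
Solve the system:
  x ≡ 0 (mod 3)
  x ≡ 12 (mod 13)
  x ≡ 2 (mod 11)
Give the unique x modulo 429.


Moduli 3, 13, 11 are pairwise coprime; by CRT there is a unique solution modulo M = 3 · 13 · 11 = 429.
Solve pairwise, accumulating the modulus:
  Start with x ≡ 0 (mod 3).
  Combine with x ≡ 12 (mod 13): since gcd(3, 13) = 1, we get a unique residue mod 39.
    Write x = 0 + 3·t and substitute into x ≡ 12 (mod 13): 3·t ≡ 12 − 0 = 12 (mod 13).
    The inverse of 3 mod 13 is 9 (since 3·9 = 27 = 2·13 + 1), so t ≡ 9·12 = 108 ≡ 4 (mod 13).
    Then x = 0 + 3·4 = 12, valid modulo lcm(3, 13) = 39: x ≡ 12 (mod 39).
  Combine with x ≡ 2 (mod 11): since gcd(39, 11) = 1, we get a unique residue mod 429.
    Write x = 12 + 39·t and substitute into x ≡ 2 (mod 11): 39·t ≡ 2 − 12 = -10 (mod 11).
    Reduce coefficients mod 11: 6·t ≡ 1 (mod 11).
    The inverse of 6 mod 11 is 2 (since 6·2 = 12 = 1·11 + 1), so t ≡ 2·1 = 2 ≡ 2 (mod 11).
    Then x = 12 + 39·2 = 90, valid modulo lcm(39, 11) = 429: x ≡ 90 (mod 429).
Verify: 90 mod 3 = 0 ✓, 90 mod 13 = 12 ✓, 90 mod 11 = 2 ✓.

x ≡ 90 (mod 429).


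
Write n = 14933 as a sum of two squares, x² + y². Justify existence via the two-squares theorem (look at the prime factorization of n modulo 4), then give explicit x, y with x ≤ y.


Step 1: Factor n = 14933 = 109 · 137.
Step 2: Check the mod-4 condition on each prime factor: 109 ≡ 1 (mod 4), exponent 1; 137 ≡ 1 (mod 4), exponent 1.
All primes ≡ 3 (mod 4) appear to even exponent (or don't appear), so by the two-squares theorem n IS expressible as a sum of two squares.
Step 3: Build a representation. Here n = 109 · 137 is a product of primes ≡ 1 (mod 4). Each prime p ≡ 1 (mod 4) is itself a sum of two squares; find a² by testing p − a² for a perfect square:
  109: 109 − 1² = 108, 109 − 2² = 105, 109 − 3² = 100 = 10² ⇒ 109 = 3² + 10².
  137: 137 − 1² = 136, 137 − 2² = 133, 137 − 3² = 128, 137 − 4² = 121 = 11² ⇒ 137 = 4² + 11².
  Combine using the Brahmagupta–Fibonacci identity (a² + b²)(c² + d²) = (ac − bd)² + (ad + bc)² = (ac + bd)² + (ad − bc)²:
  109 · 137 = 14933: from (3² + 10²)(4² + 11²), take (3·4 − 10·11, 3·11 + 10·4) = (12 − 110, 33 + 40) = (-98, 73); dropping signs (only squares matter) gives (98, 73); check 98² + 73² = 9604 + 5329 = 14933 ✓.
Step 4: Order so x ≤ y and verify: 73² + 98² = 5329 + 9604 = 14933 = n. ✓

n = 14933 = 73² + 98² (one valid representation with x ≤ y).


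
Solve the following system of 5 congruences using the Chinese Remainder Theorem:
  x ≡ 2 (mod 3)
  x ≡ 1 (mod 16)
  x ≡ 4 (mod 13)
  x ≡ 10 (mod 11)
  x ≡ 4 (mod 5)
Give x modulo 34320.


Product of moduli M = 3 · 16 · 13 · 11 · 5 = 34320.
Merge one congruence at a time:
  Start: x ≡ 2 (mod 3).
  Combine with x ≡ 1 (mod 16); new modulus lcm = 48.
    Write x = 2 + 3·t and substitute into x ≡ 1 (mod 16): 3·t ≡ 1 − 2 = -1 (mod 16).
    Reduce coefficients mod 16: 3·t ≡ 15 (mod 16).
    The inverse of 3 mod 16 is 11 (since 3·11 = 33 = 2·16 + 1), so t ≡ 11·15 = 165 ≡ 5 (mod 16).
    Then x = 2 + 3·5 = 17, valid modulo lcm(3, 16) = 48: x ≡ 17 (mod 48).
  Combine with x ≡ 4 (mod 13); new modulus lcm = 624.
    Write x = 17 + 48·t and substitute into x ≡ 4 (mod 13): 48·t ≡ 4 − 17 = -13 (mod 13).
    Reduce coefficients mod 13: 9·t ≡ 0 (mod 13).
    The inverse of 9 mod 13 is 3 (since 9·3 = 27 = 2·13 + 1), so t ≡ 3·0 = 0 ≡ 0 (mod 13).
    Then x = 17 + 48·0 = 17, valid modulo lcm(48, 13) = 624: x ≡ 17 (mod 624).
  Combine with x ≡ 10 (mod 11); new modulus lcm = 6864.
    Write x = 17 + 624·t and substitute into x ≡ 10 (mod 11): 624·t ≡ 10 − 17 = -7 (mod 11).
    Reduce coefficients mod 11: 8·t ≡ 4 (mod 11).
    The inverse of 8 mod 11 is 7 (since 8·7 = 56 = 5·11 + 1), so t ≡ 7·4 = 28 ≡ 6 (mod 11).
    Then x = 17 + 624·6 = 3761, valid modulo lcm(624, 11) = 6864: x ≡ 3761 (mod 6864).
  Combine with x ≡ 4 (mod 5); new modulus lcm = 34320.
    Write x = 3761 + 6864·t and substitute into x ≡ 4 (mod 5): 6864·t ≡ 4 − 3761 = -3757 (mod 5).
    Reduce coefficients mod 5: 4·t ≡ 3 (mod 5).
    The inverse of 4 mod 5 is 4 (since 4·4 = 16 = 3·5 + 1), so t ≡ 4·3 = 12 ≡ 2 (mod 5).
    Then x = 3761 + 6864·2 = 17489, valid modulo lcm(6864, 5) = 34320: x ≡ 17489 (mod 34320).
Verify against each original: 17489 mod 3 = 2, 17489 mod 16 = 1, 17489 mod 13 = 4, 17489 mod 11 = 10, 17489 mod 5 = 4.

x ≡ 17489 (mod 34320).


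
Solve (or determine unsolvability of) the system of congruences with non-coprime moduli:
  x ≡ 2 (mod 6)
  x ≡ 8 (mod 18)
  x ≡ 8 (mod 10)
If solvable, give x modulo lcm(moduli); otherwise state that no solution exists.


Moduli 6, 18, 10 are not pairwise coprime, so CRT works modulo lcm(m_i) when all pairwise compatibility conditions hold.
Pairwise compatibility: gcd(m_i, m_j) must divide a_i - a_j for every pair.
Merge one congruence at a time:
  Start: x ≡ 2 (mod 6).
  Combine with x ≡ 8 (mod 18): gcd(6, 18) = 6; 8 - 2 = 6, which IS divisible by 6, so compatible.
    Write x = 2 + 6·t and substitute into x ≡ 8 (mod 18): 6·t ≡ 8 − 2 = 6 (mod 18).
    Divide the congruence (and modulus) by g = 6: 1·t ≡ 1 (mod 3).
    So t ≡ 1 (mod 3).
    Then x = 2 + 6·1 = 8, valid modulo lcm(6, 18) = 18: x ≡ 8 (mod 18).
  Combine with x ≡ 8 (mod 10): gcd(18, 10) = 2; 8 - 8 = 0, which IS divisible by 2, so compatible.
    Write x = 8 + 18·t and substitute into x ≡ 8 (mod 10): 18·t ≡ 8 − 8 = 0 (mod 10).
    Divide the congruence (and modulus) by g = 2: 9·t ≡ 0 (mod 5).
    Reduce coefficients mod 5: 4·t ≡ 0 (mod 5).
    The inverse of 4 mod 5 is 4 (since 4·4 = 16 = 3·5 + 1), so t ≡ 4·0 = 0 ≡ 0 (mod 5).
    Then x = 8 + 18·0 = 8, valid modulo lcm(18, 10) = 90: x ≡ 8 (mod 90).
Verify: 8 mod 6 = 2, 8 mod 18 = 8, 8 mod 10 = 8.

x ≡ 8 (mod 90).


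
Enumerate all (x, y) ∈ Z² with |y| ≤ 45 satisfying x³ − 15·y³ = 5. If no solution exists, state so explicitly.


The equation is x³ - 15y³ = 5. For fixed y, x³ = 15·y³ + 5, so a solution requires the RHS to be a perfect cube.
Strategy: iterate y from -45 to 45, compute RHS = 15·y³ + 5, and check whether it is a (positive or negative) perfect cube.
Check small values of y:
  y = 0: RHS = 5 is not a perfect cube.
  y = 1: RHS = 20 is not a perfect cube.
  y = -1: RHS = -10 is not a perfect cube.
  y = 2: RHS = 125 = (5)³ ⇒ x = 5 works.
  y = -2: RHS = -115 is not a perfect cube.
  y = 3: RHS = 410 is not a perfect cube.
  y = -3: RHS = -400 is not a perfect cube.
Continuing the search up to |y| = 45 finds no further solutions beyond those listed.
Collected solutions: (5, 2).

Solutions (with |y| ≤ 45): (5, 2).


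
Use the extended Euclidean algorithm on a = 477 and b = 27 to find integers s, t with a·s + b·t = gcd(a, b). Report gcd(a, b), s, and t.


Euclidean algorithm on (477, 27) — divide until remainder is 0:
  477 = 17 · 27 + 18
  27 = 1 · 18 + 9
  18 = 2 · 9 + 0
gcd(477, 27) = 9.
Track Bezout coefficients alongside the remainders: start with r₀ = 477 = a·1 + b·0 (s = 1, t = 0) and r₁ = 27 = a·0 + b·1 (s = 0, t = 1); each new remainder r_{k+1} = r_{k-1} − q_k·r_k inherits s_{k+1} = s_{k-1} − q_k·s_k, t_{k+1} = t_{k-1} − q_k·t_k, so r_k = a·s_k + b·t_k at every step:
  q = 17: r = 18, s = 1 − 17·0 = 1, t = 0 − 17·1 = -17  (check: 477·1 + 27·(-17) = 18)
  q = 1: r = 9, s = 0 − 1·1 = -1, t = 1 − 1·(-17) = 18  (check: 477·(-1) + 27·18 = 9)
The row with r = 9 (the gcd) gives the Bezout coefficients s = -1, t = 18.
Result: 477 · (-1) + 27 · (18) = 9.

gcd(477, 27) = 9; s = -1, t = 18 (check: 477·(-1) + 27·18 = 9).


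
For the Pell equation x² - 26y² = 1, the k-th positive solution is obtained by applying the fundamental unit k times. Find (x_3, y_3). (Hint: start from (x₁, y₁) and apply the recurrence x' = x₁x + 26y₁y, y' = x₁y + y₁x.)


Step 1: Find the fundamental solution (x₁, y₁) of x² - 26y² = 1.
  Expand √26 as a continued fraction. a₀ = ⌊√26⌋ = 5; iterate m_{k+1} = d_k·a_k − m_k, d_{k+1} = (26 − m_{k+1}²)/d_k, a_{k+1} = ⌊(a₀ + m_{k+1})/d_{k+1}⌋ (starting m₀ = 0, d₀ = 1), with convergents p_k = a_k·p_{k-1} + p_{k-2}, q_k = a_k·q_{k-1} + q_{k-2} (p₋₁ = 1, q₋₁ = 0):
  k = 0: a₀ = 5; p₀/q₀ = 5/1; p₀² − 26·q₀² = 25 − 26 = -1.
  k = 1: m = 5, d = 1, a = ⌊(5 + 5)/1⌋ = 10; p/q = (10·5 + 1)/(10·1 + 0) = 51/10; p² − 26·q² = 2601 − 2600 = 1.
  The first convergent with p² − 26·q² = 1 gives the fundamental solution (x₁, y₁) = (51, 10).
Step 2: Apply the recurrence (x_{n+1}, y_{n+1}) = (x₁x_n + 26y₁y_n, x₁y_n + y₁x_n) repeatedly.
  From (x_1, y_1) = (51, 10): x_2 = 51·51 + 26·10·10 = 5201; y_2 = 51·10 + 10·51 = 1020.
  From (x_2, y_2) = (5201, 1020): x_3 = 51·5201 + 26·10·1020 = 530451; y_3 = 51·1020 + 10·5201 = 104030.
Step 3: Verify x_3² - 26·y_3² = 281378263401 - 281378263400 = 1 (should be 1). ✓

(x_1, y_1) = (51, 10); (x_3, y_3) = (530451, 104030).


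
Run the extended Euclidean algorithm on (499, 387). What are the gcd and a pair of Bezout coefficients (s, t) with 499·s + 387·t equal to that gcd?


Euclidean algorithm on (499, 387) — divide until remainder is 0:
  499 = 1 · 387 + 112
  387 = 3 · 112 + 51
  112 = 2 · 51 + 10
  51 = 5 · 10 + 1
  10 = 10 · 1 + 0
gcd(499, 387) = 1.
Track Bezout coefficients alongside the remainders: start with r₀ = 499 = a·1 + b·0 (s = 1, t = 0) and r₁ = 387 = a·0 + b·1 (s = 0, t = 1); each new remainder r_{k+1} = r_{k-1} − q_k·r_k inherits s_{k+1} = s_{k-1} − q_k·s_k, t_{k+1} = t_{k-1} − q_k·t_k, so r_k = a·s_k + b·t_k at every step:
  q = 1: r = 112, s = 1 − 1·0 = 1, t = 0 − 1·1 = -1  (check: 499·1 + 387·(-1) = 112)
  q = 3: r = 51, s = 0 − 3·1 = -3, t = 1 − 3·(-1) = 4  (check: 499·(-3) + 387·4 = 51)
  q = 2: r = 10, s = 1 − 2·(-3) = 7, t = -1 − 2·4 = -9  (check: 499·7 + 387·(-9) = 10)
  q = 5: r = 1, s = -3 − 5·7 = -38, t = 4 − 5·(-9) = 49  (check: 499·(-38) + 387·49 = 1)
The row with r = 1 (the gcd) gives the Bezout coefficients s = -38, t = 49.
Result: 499 · (-38) + 387 · (49) = 1.

gcd(499, 387) = 1; s = -38, t = 49 (check: 499·(-38) + 387·49 = 1).


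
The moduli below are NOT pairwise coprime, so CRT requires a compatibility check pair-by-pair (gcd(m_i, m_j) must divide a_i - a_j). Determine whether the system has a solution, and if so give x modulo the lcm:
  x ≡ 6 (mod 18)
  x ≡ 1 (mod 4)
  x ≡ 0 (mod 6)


Moduli 18, 4, 6 are not pairwise coprime, so CRT works modulo lcm(m_i) when all pairwise compatibility conditions hold.
Pairwise compatibility: gcd(m_i, m_j) must divide a_i - a_j for every pair.
Merge one congruence at a time:
  Start: x ≡ 6 (mod 18).
  Combine with x ≡ 1 (mod 4): gcd(18, 4) = 2, and 1 - 6 = -5 is NOT divisible by 2.
    ⇒ system is inconsistent (no integer solution).

No solution (the system is inconsistent).


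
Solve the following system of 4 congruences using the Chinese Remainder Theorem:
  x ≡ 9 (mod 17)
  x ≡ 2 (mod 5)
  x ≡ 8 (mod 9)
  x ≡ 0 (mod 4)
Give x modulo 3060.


Product of moduli M = 17 · 5 · 9 · 4 = 3060.
Merge one congruence at a time:
  Start: x ≡ 9 (mod 17).
  Combine with x ≡ 2 (mod 5); new modulus lcm = 85.
    Write x = 9 + 17·t and substitute into x ≡ 2 (mod 5): 17·t ≡ 2 − 9 = -7 (mod 5).
    Reduce coefficients mod 5: 2·t ≡ 3 (mod 5).
    The inverse of 2 mod 5 is 3 (since 2·3 = 6 = 1·5 + 1), so t ≡ 3·3 = 9 ≡ 4 (mod 5).
    Then x = 9 + 17·4 = 77, valid modulo lcm(17, 5) = 85: x ≡ 77 (mod 85).
  Combine with x ≡ 8 (mod 9); new modulus lcm = 765.
    Write x = 77 + 85·t and substitute into x ≡ 8 (mod 9): 85·t ≡ 8 − 77 = -69 (mod 9).
    Reduce coefficients mod 9: 4·t ≡ 3 (mod 9).
    The inverse of 4 mod 9 is 7 (since 4·7 = 28 = 3·9 + 1), so t ≡ 7·3 = 21 ≡ 3 (mod 9).
    Then x = 77 + 85·3 = 332, valid modulo lcm(85, 9) = 765: x ≡ 332 (mod 765).
  Combine with x ≡ 0 (mod 4); new modulus lcm = 3060.
    Write x = 332 + 765·t and substitute into x ≡ 0 (mod 4): 765·t ≡ 0 − 332 = -332 (mod 4).
    Reduce coefficients mod 4: 1·t ≡ 0 (mod 4).
    So t ≡ 0 (mod 4).
    Then x = 332 + 765·0 = 332, valid modulo lcm(765, 4) = 3060: x ≡ 332 (mod 3060).
Verify against each original: 332 mod 17 = 9, 332 mod 5 = 2, 332 mod 9 = 8, 332 mod 4 = 0.

x ≡ 332 (mod 3060).


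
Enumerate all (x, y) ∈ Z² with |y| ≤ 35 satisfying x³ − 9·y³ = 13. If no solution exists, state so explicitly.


The equation is x³ - 9y³ = 13. For fixed y, x³ = 9·y³ + 13, so a solution requires the RHS to be a perfect cube.
Strategy: iterate y from -35 to 35, compute RHS = 9·y³ + 13, and check whether it is a (positive or negative) perfect cube.
Check small values of y:
  y = 0: RHS = 13 is not a perfect cube.
  y = 1: RHS = 22 is not a perfect cube.
  y = -1: RHS = 4 is not a perfect cube.
  y = 2: RHS = 85 is not a perfect cube.
  y = -2: RHS = -59 is not a perfect cube.
  y = 3: RHS = 256 is not a perfect cube.
  y = -3: RHS = -230 is not a perfect cube.
Continuing the search up to |y| = 35 finds no solutions either.
No (x, y) in the scanned range satisfies the equation.

No integer solutions with |y| ≤ 35.


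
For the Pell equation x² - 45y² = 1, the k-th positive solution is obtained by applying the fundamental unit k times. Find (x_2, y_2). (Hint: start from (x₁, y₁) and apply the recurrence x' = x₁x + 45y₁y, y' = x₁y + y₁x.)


Step 1: Find the fundamental solution (x₁, y₁) of x² - 45y² = 1.
  Expand √45 as a continued fraction. a₀ = ⌊√45⌋ = 6; iterate m_{k+1} = d_k·a_k − m_k, d_{k+1} = (45 − m_{k+1}²)/d_k, a_{k+1} = ⌊(a₀ + m_{k+1})/d_{k+1}⌋ (starting m₀ = 0, d₀ = 1), with convergents p_k = a_k·p_{k-1} + p_{k-2}, q_k = a_k·q_{k-1} + q_{k-2} (p₋₁ = 1, q₋₁ = 0):
  k = 0: a₀ = 6; p₀/q₀ = 6/1; p₀² − 45·q₀² = 36 − 45 = -9.
  k = 1: m = 6, d = 9, a = ⌊(6 + 6)/9⌋ = 1; p/q = (1·6 + 1)/(1·1 + 0) = 7/1; p² − 45·q² = 49 − 45 = 4.
  k = 2: m = 3, d = 4, a = ⌊(6 + 3)/4⌋ = 2; p/q = (2·7 + 6)/(2·1 + 1) = 20/3; p² − 45·q² = 400 − 405 = -5.
  k = 3: m = 5, d = 5, a = ⌊(6 + 5)/5⌋ = 2; p/q = (2·20 + 7)/(2·3 + 1) = 47/7; p² − 45·q² = 2209 − 2205 = 4.
  k = 4: m = 5, d = 4, a = ⌊(6 + 5)/4⌋ = 2; p/q = (2·47 + 20)/(2·7 + 3) = 114/17; p² − 45·q² = 12996 − 13005 = -9.
  k = 5: m = 3, d = 9, a = ⌊(6 + 3)/9⌋ = 1; p/q = (1·114 + 47)/(1·17 + 7) = 161/24; p² − 45·q² = 25921 − 25920 = 1.
  The first convergent with p² − 45·q² = 1 gives the fundamental solution (x₁, y₁) = (161, 24).
Step 2: Apply the recurrence (x_{n+1}, y_{n+1}) = (x₁x_n + 45y₁y_n, x₁y_n + y₁x_n) repeatedly.
  From (x_1, y_1) = (161, 24): x_2 = 161·161 + 45·24·24 = 51841; y_2 = 161·24 + 24·161 = 7728.
Step 3: Verify x_2² - 45·y_2² = 2687489281 - 2687489280 = 1 (should be 1). ✓

(x_1, y_1) = (161, 24); (x_2, y_2) = (51841, 7728).


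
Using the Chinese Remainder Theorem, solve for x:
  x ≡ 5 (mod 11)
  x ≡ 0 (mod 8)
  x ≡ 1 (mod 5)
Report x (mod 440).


Moduli 11, 8, 5 are pairwise coprime; by CRT there is a unique solution modulo M = 11 · 8 · 5 = 440.
Solve pairwise, accumulating the modulus:
  Start with x ≡ 5 (mod 11).
  Combine with x ≡ 0 (mod 8): since gcd(11, 8) = 1, we get a unique residue mod 88.
    Write x = 5 + 11·t and substitute into x ≡ 0 (mod 8): 11·t ≡ 0 − 5 = -5 (mod 8).
    Reduce coefficients mod 8: 3·t ≡ 3 (mod 8).
    The inverse of 3 mod 8 is 3 (since 3·3 = 9 = 1·8 + 1), so t ≡ 3·3 = 9 ≡ 1 (mod 8).
    Then x = 5 + 11·1 = 16, valid modulo lcm(11, 8) = 88: x ≡ 16 (mod 88).
  Combine with x ≡ 1 (mod 5): since gcd(88, 5) = 1, we get a unique residue mod 440.
    Write x = 16 + 88·t and substitute into x ≡ 1 (mod 5): 88·t ≡ 1 − 16 = -15 (mod 5).
    Reduce coefficients mod 5: 3·t ≡ 0 (mod 5).
    The inverse of 3 mod 5 is 2 (since 3·2 = 6 = 1·5 + 1), so t ≡ 2·0 = 0 ≡ 0 (mod 5).
    Then x = 16 + 88·0 = 16, valid modulo lcm(88, 5) = 440: x ≡ 16 (mod 440).
Verify: 16 mod 11 = 5 ✓, 16 mod 8 = 0 ✓, 16 mod 5 = 1 ✓.

x ≡ 16 (mod 440).


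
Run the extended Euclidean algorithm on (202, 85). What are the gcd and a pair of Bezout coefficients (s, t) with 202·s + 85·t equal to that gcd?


Euclidean algorithm on (202, 85) — divide until remainder is 0:
  202 = 2 · 85 + 32
  85 = 2 · 32 + 21
  32 = 1 · 21 + 11
  21 = 1 · 11 + 10
  11 = 1 · 10 + 1
  10 = 10 · 1 + 0
gcd(202, 85) = 1.
Track Bezout coefficients alongside the remainders: start with r₀ = 202 = a·1 + b·0 (s = 1, t = 0) and r₁ = 85 = a·0 + b·1 (s = 0, t = 1); each new remainder r_{k+1} = r_{k-1} − q_k·r_k inherits s_{k+1} = s_{k-1} − q_k·s_k, t_{k+1} = t_{k-1} − q_k·t_k, so r_k = a·s_k + b·t_k at every step:
  q = 2: r = 32, s = 1 − 2·0 = 1, t = 0 − 2·1 = -2  (check: 202·1 + 85·(-2) = 32)
  q = 2: r = 21, s = 0 − 2·1 = -2, t = 1 − 2·(-2) = 5  (check: 202·(-2) + 85·5 = 21)
  q = 1: r = 11, s = 1 − 1·(-2) = 3, t = -2 − 1·5 = -7  (check: 202·3 + 85·(-7) = 11)
  q = 1: r = 10, s = -2 − 1·3 = -5, t = 5 − 1·(-7) = 12  (check: 202·(-5) + 85·12 = 10)
  q = 1: r = 1, s = 3 − 1·(-5) = 8, t = -7 − 1·12 = -19  (check: 202·8 + 85·(-19) = 1)
The row with r = 1 (the gcd) gives the Bezout coefficients s = 8, t = -19.
Result: 202 · (8) + 85 · (-19) = 1.

gcd(202, 85) = 1; s = 8, t = -19 (check: 202·8 + 85·(-19) = 1).


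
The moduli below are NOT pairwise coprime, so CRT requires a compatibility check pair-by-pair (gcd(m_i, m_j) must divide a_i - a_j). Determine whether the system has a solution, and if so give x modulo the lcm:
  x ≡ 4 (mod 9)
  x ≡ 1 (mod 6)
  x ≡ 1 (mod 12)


Moduli 9, 6, 12 are not pairwise coprime, so CRT works modulo lcm(m_i) when all pairwise compatibility conditions hold.
Pairwise compatibility: gcd(m_i, m_j) must divide a_i - a_j for every pair.
Merge one congruence at a time:
  Start: x ≡ 4 (mod 9).
  Combine with x ≡ 1 (mod 6): gcd(9, 6) = 3; 1 - 4 = -3, which IS divisible by 3, so compatible.
    Write x = 4 + 9·t and substitute into x ≡ 1 (mod 6): 9·t ≡ 1 − 4 = -3 (mod 6).
    Divide the congruence (and modulus) by g = 3: 3·t ≡ -1 (mod 2).
    Reduce coefficients mod 2: 1·t ≡ 1 (mod 2).
    So t ≡ 1 (mod 2).
    Then x = 4 + 9·1 = 13, valid modulo lcm(9, 6) = 18: x ≡ 13 (mod 18).
  Combine with x ≡ 1 (mod 12): gcd(18, 12) = 6; 1 - 13 = -12, which IS divisible by 6, so compatible.
    Write x = 13 + 18·t and substitute into x ≡ 1 (mod 12): 18·t ≡ 1 − 13 = -12 (mod 12).
    Divide the congruence (and modulus) by g = 6: 3·t ≡ -2 (mod 2).
    Reduce coefficients mod 2: 1·t ≡ 0 (mod 2).
    So t ≡ 0 (mod 2).
    Then x = 13 + 18·0 = 13, valid modulo lcm(18, 12) = 36: x ≡ 13 (mod 36).
Verify: 13 mod 9 = 4, 13 mod 6 = 1, 13 mod 12 = 1.

x ≡ 13 (mod 36).


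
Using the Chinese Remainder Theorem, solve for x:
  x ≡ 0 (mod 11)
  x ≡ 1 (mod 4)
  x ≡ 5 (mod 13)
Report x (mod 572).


Moduli 11, 4, 13 are pairwise coprime; by CRT there is a unique solution modulo M = 11 · 4 · 13 = 572.
Solve pairwise, accumulating the modulus:
  Start with x ≡ 0 (mod 11).
  Combine with x ≡ 1 (mod 4): since gcd(11, 4) = 1, we get a unique residue mod 44.
    Write x = 0 + 11·t and substitute into x ≡ 1 (mod 4): 11·t ≡ 1 − 0 = 1 (mod 4).
    Reduce coefficients mod 4: 3·t ≡ 1 (mod 4).
    The inverse of 3 mod 4 is 3 (since 3·3 = 9 = 2·4 + 1), so t ≡ 3·1 = 3 ≡ 3 (mod 4).
    Then x = 0 + 11·3 = 33, valid modulo lcm(11, 4) = 44: x ≡ 33 (mod 44).
  Combine with x ≡ 5 (mod 13): since gcd(44, 13) = 1, we get a unique residue mod 572.
    Write x = 33 + 44·t and substitute into x ≡ 5 (mod 13): 44·t ≡ 5 − 33 = -28 (mod 13).
    Reduce coefficients mod 13: 5·t ≡ 11 (mod 13).
    The inverse of 5 mod 13 is 8 (since 5·8 = 40 = 3·13 + 1), so t ≡ 8·11 = 88 ≡ 10 (mod 13).
    Then x = 33 + 44·10 = 473, valid modulo lcm(44, 13) = 572: x ≡ 473 (mod 572).
Verify: 473 mod 11 = 0 ✓, 473 mod 4 = 1 ✓, 473 mod 13 = 5 ✓.

x ≡ 473 (mod 572).


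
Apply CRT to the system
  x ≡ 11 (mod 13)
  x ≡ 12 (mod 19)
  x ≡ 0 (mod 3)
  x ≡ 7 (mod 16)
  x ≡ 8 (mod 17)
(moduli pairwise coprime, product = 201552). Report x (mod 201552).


Product of moduli M = 13 · 19 · 3 · 16 · 17 = 201552.
Merge one congruence at a time:
  Start: x ≡ 11 (mod 13).
  Combine with x ≡ 12 (mod 19); new modulus lcm = 247.
    Write x = 11 + 13·t and substitute into x ≡ 12 (mod 19): 13·t ≡ 12 − 11 = 1 (mod 19).
    The inverse of 13 mod 19 is 3 (since 13·3 = 39 = 2·19 + 1), so t ≡ 3·1 = 3 ≡ 3 (mod 19).
    Then x = 11 + 13·3 = 50, valid modulo lcm(13, 19) = 247: x ≡ 50 (mod 247).
  Combine with x ≡ 0 (mod 3); new modulus lcm = 741.
    Write x = 50 + 247·t and substitute into x ≡ 0 (mod 3): 247·t ≡ 0 − 50 = -50 (mod 3).
    Reduce coefficients mod 3: 1·t ≡ 1 (mod 3).
    So t ≡ 1 (mod 3).
    Then x = 50 + 247·1 = 297, valid modulo lcm(247, 3) = 741: x ≡ 297 (mod 741).
  Combine with x ≡ 7 (mod 16); new modulus lcm = 11856.
    Write x = 297 + 741·t and substitute into x ≡ 7 (mod 16): 741·t ≡ 7 − 297 = -290 (mod 16).
    Reduce coefficients mod 16: 5·t ≡ 14 (mod 16).
    The inverse of 5 mod 16 is 13 (since 5·13 = 65 = 4·16 + 1), so t ≡ 13·14 = 182 ≡ 6 (mod 16).
    Then x = 297 + 741·6 = 4743, valid modulo lcm(741, 16) = 11856: x ≡ 4743 (mod 11856).
  Combine with x ≡ 8 (mod 17); new modulus lcm = 201552.
    Write x = 4743 + 11856·t and substitute into x ≡ 8 (mod 17): 11856·t ≡ 8 − 4743 = -4735 (mod 17).
    Reduce coefficients mod 17: 7·t ≡ 8 (mod 17).
    The inverse of 7 mod 17 is 5 (since 7·5 = 35 = 2·17 + 1), so t ≡ 5·8 = 40 ≡ 6 (mod 17).
    Then x = 4743 + 11856·6 = 75879, valid modulo lcm(11856, 17) = 201552: x ≡ 75879 (mod 201552).
Verify against each original: 75879 mod 13 = 11, 75879 mod 19 = 12, 75879 mod 3 = 0, 75879 mod 16 = 7, 75879 mod 17 = 8.

x ≡ 75879 (mod 201552).
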